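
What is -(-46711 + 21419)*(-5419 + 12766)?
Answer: 185820324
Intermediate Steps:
-(-46711 + 21419)*(-5419 + 12766) = -(-25292)*7347 = -1*(-185820324) = 185820324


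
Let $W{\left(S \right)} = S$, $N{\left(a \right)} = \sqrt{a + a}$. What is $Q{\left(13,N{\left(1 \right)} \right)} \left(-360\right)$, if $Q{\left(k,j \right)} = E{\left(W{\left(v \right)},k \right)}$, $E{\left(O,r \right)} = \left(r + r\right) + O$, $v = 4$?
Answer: $-10800$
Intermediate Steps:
$N{\left(a \right)} = \sqrt{2} \sqrt{a}$ ($N{\left(a \right)} = \sqrt{2 a} = \sqrt{2} \sqrt{a}$)
$E{\left(O,r \right)} = O + 2 r$ ($E{\left(O,r \right)} = 2 r + O = O + 2 r$)
$Q{\left(k,j \right)} = 4 + 2 k$
$Q{\left(13,N{\left(1 \right)} \right)} \left(-360\right) = \left(4 + 2 \cdot 13\right) \left(-360\right) = \left(4 + 26\right) \left(-360\right) = 30 \left(-360\right) = -10800$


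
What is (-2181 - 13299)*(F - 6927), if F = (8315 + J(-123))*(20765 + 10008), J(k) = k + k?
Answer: -3843690346800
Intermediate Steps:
J(k) = 2*k
F = 248307337 (F = (8315 + 2*(-123))*(20765 + 10008) = (8315 - 246)*30773 = 8069*30773 = 248307337)
(-2181 - 13299)*(F - 6927) = (-2181 - 13299)*(248307337 - 6927) = -15480*248300410 = -3843690346800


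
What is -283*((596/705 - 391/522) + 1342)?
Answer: -46591693397/122670 ≈ -3.7981e+5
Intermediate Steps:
-283*((596/705 - 391/522) + 1342) = -283*(11819/122670 + 1342) = -283*164634959/122670 = -46591693397/122670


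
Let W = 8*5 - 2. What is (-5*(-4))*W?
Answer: 760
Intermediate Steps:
W = 38 (W = 40 - 2 = 38)
(-5*(-4))*W = -5*(-4)*38 = 20*38 = 760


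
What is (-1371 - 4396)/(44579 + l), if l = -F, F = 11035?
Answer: -5767/33544 ≈ -0.17192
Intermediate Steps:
l = -11035 (l = -1*11035 = -11035)
(-1371 - 4396)/(44579 + l) = (-1371 - 4396)/(44579 - 11035) = -5767/33544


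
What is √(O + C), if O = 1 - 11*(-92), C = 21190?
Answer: 3*√2467 ≈ 149.01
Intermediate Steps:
O = 1013 (O = 1 + 1012 = 1013)
√(O + C) = √(1013 + 21190) = √22203 = 3*√2467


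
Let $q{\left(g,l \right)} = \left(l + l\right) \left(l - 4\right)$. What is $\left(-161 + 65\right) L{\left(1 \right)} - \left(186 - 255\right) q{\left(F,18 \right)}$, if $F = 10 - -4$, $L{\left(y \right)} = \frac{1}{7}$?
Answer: $\frac{243336}{7} \approx 34762.0$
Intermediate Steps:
$L{\left(y \right)} = \frac{1}{7}$
$F = 14$ ($F = 10 + 4 = 14$)
$q{\left(g,l \right)} = 2 l \left(-4 + l\right)$
$\left(-161 + 65\right) L{\left(1 \right)} - \left(186 - 255\right) q{\left(F,18 \right)} = \left(-161 + 65\right) \frac{1}{7} - \left(186 - 255\right) 2 \cdot 18 \left(-4 + 18\right) = \left(-96\right) \frac{1}{7} - - 69 \cdot 2 \cdot 18 \cdot 14 = - \frac{96}{7} - \left(-69\right) 504 = - \frac{96}{7} - -34776 = - \frac{96}{7} + 34776 = \frac{243336}{7}$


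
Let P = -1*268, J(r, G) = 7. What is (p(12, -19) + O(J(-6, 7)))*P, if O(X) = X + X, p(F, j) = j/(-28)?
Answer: -27537/7 ≈ -3933.9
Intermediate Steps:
P = -268
p(F, j) = -j/28 (p(F, j) = j*(-1/28) = -j/28)
O(X) = 2*X
(p(12, -19) + O(J(-6, 7)))*P = (-1/28*(-19) + 2*7)*(-268) = (19/28 + 14)*(-268) = (411/28)*(-268) = -27537/7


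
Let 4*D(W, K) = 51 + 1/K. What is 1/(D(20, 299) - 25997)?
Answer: -598/15538581 ≈ -3.8485e-5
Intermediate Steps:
D(W, K) = 51/4 + 1/(4*K) (D(W, K) = (51 + 1/K)/4 = 51/4 + 1/(4*K))
1/(D(20, 299) - 25997) = 1/((¼)*(1 + 51*299)/299 - 25997) = 1/((¼)*(1/299)*(1 + 15249) - 25997) = 1/((¼)*(1/299)*15250 - 25997) = 1/(7625/598 - 25997) = 1/(-15538581/598) = -598/15538581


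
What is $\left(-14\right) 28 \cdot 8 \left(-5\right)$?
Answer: $15680$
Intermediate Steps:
$\left(-14\right) 28 \cdot 8 \left(-5\right) = \left(-392\right) \left(-40\right) = 15680$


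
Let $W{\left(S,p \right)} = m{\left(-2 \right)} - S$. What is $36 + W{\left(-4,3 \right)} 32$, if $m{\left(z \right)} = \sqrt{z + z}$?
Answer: $164 + 64 i \approx 164.0 + 64.0 i$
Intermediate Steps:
$m{\left(z \right)} = \sqrt{2} \sqrt{z}$ ($m{\left(z \right)} = \sqrt{2 z} = \sqrt{2} \sqrt{z}$)
$W{\left(S,p \right)} = - S + 2 i$ ($W{\left(S,p \right)} = \sqrt{2} \sqrt{-2} - S = \sqrt{2} i \sqrt{2} - S = 2 i - S = - S + 2 i$)
$36 + W{\left(-4,3 \right)} 32 = 36 + \left(\left(-1\right) \left(-4\right) + 2 i\right) 32 = 36 + \left(4 + 2 i\right) 32 = 36 + \left(128 + 64 i\right) = 164 + 64 i$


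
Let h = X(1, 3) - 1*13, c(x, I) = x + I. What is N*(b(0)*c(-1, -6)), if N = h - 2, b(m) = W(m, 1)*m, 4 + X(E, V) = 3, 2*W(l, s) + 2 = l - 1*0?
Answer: 0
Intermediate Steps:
W(l, s) = -1 + l/2 (W(l, s) = -1 + (l - 1*0)/2 = -1 + (l + 0)/2 = -1 + l/2)
X(E, V) = -1 (X(E, V) = -4 + 3 = -1)
b(m) = m*(-1 + m/2) (b(m) = (-1 + m/2)*m = m*(-1 + m/2))
c(x, I) = I + x
h = -14 (h = -1 - 1*13 = -1 - 13 = -14)
N = -16 (N = -14 - 2 = -16)
N*(b(0)*c(-1, -6)) = -16*(½)*0*(-2 + 0)*(-6 - 1) = -16*(½)*0*(-2)*(-7) = -0*(-7) = -16*0 = 0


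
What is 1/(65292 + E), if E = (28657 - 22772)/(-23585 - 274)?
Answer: 2169/141617813 ≈ 1.5316e-5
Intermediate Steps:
E = -535/2169 (E = 5885/(-23859) = 5885*(-1/23859) = -535/2169 ≈ -0.24666)
1/(65292 + E) = 1/(65292 - 535/2169) = 1/(141617813/2169) = 2169/141617813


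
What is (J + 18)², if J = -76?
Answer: 3364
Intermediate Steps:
(J + 18)² = (-76 + 18)² = (-58)² = 3364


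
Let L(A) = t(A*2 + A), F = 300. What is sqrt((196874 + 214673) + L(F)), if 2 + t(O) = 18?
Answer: sqrt(411563) ≈ 641.53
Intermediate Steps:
t(O) = 16 (t(O) = -2 + 18 = 16)
L(A) = 16
sqrt((196874 + 214673) + L(F)) = sqrt((196874 + 214673) + 16) = sqrt(411547 + 16) = sqrt(411563)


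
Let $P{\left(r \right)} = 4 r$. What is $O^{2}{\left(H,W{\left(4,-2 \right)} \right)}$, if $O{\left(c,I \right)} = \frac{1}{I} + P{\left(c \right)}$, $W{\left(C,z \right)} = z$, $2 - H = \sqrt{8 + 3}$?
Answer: $\frac{929}{4} - 60 \sqrt{11} \approx 33.253$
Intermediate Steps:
$H = 2 - \sqrt{11}$ ($H = 2 - \sqrt{8 + 3} = 2 - \sqrt{11} \approx -1.3166$)
$O{\left(c,I \right)} = \frac{1}{I} + 4 c$
$O^{2}{\left(H,W{\left(4,-2 \right)} \right)} = \left(\frac{1}{-2} + 4 \left(2 - \sqrt{11}\right)\right)^{2} = \left(- \frac{1}{2} + \left(8 - 4 \sqrt{11}\right)\right)^{2} = \left(\frac{15}{2} - 4 \sqrt{11}\right)^{2}$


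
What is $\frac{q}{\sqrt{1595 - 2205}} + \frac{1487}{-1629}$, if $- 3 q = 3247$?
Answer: $- \frac{1487}{1629} + \frac{3247 i \sqrt{610}}{1830} \approx -0.91283 + 43.822 i$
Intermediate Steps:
$q = - \frac{3247}{3}$ ($q = \left(- \frac{1}{3}\right) 3247 = - \frac{3247}{3} \approx -1082.3$)
$\frac{q}{\sqrt{1595 - 2205}} + \frac{1487}{-1629} = - \frac{3247}{3 \sqrt{1595 - 2205}} + \frac{1487}{-1629} = - \frac{3247}{3 \sqrt{-610}} + 1487 \left(- \frac{1}{1629}\right) = - \frac{3247}{3 i \sqrt{610}} - \frac{1487}{1629} = - \frac{3247 \left(- \frac{i \sqrt{610}}{610}\right)}{3} - \frac{1487}{1629} = \frac{3247 i \sqrt{610}}{1830} - \frac{1487}{1629} = - \frac{1487}{1629} + \frac{3247 i \sqrt{610}}{1830}$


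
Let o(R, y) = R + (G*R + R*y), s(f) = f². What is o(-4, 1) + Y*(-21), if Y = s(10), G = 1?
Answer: -2112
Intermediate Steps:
Y = 100 (Y = 10² = 100)
o(R, y) = 2*R + R*y (o(R, y) = R + (1*R + R*y) = R + (R + R*y) = 2*R + R*y)
o(-4, 1) + Y*(-21) = -4*(2 + 1) + 100*(-21) = -4*3 - 2100 = -12 - 2100 = -2112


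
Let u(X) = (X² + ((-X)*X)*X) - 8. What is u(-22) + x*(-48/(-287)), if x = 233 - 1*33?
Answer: 3202188/287 ≈ 11157.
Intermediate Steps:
x = 200 (x = 233 - 33 = 200)
u(X) = -8 + X² - X³ (u(X) = (X² + (-X²)*X) - 8 = (X² - X³) - 8 = -8 + X² - X³)
u(-22) + x*(-48/(-287)) = (-8 + (-22)² - 1*(-22)³) + 200*(-48/(-287)) = (-8 + 484 - 1*(-10648)) + 200*(-48*(-1/287)) = (-8 + 484 + 10648) + 200*(48/287) = 11124 + 9600/287 = 3202188/287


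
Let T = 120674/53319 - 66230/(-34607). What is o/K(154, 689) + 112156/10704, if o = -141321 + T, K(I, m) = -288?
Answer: 59391033540094703/118506807693792 ≈ 501.16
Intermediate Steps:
T = 7707482488/1845210633 (T = 120674*(1/53319) - 66230*(-1/34607) = 120674/53319 + 66230/34607 = 7707482488/1845210633 ≈ 4.1770)
o = -260759304383705/1845210633 (o = -141321 + 7707482488/1845210633 = -260759304383705/1845210633 ≈ -1.4132e+5)
o/K(154, 689) + 112156/10704 = -260759304383705/1845210633/(-288) + 112156/10704 = -260759304383705/1845210633*(-1/288) + 112156*(1/10704) = 260759304383705/531420662304 + 28039/2676 = 59391033540094703/118506807693792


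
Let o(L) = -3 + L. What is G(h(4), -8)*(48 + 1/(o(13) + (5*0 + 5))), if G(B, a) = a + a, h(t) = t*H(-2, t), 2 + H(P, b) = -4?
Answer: -11536/15 ≈ -769.07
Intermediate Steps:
H(P, b) = -6 (H(P, b) = -2 - 4 = -6)
h(t) = -6*t (h(t) = t*(-6) = -6*t)
G(B, a) = 2*a
G(h(4), -8)*(48 + 1/(o(13) + (5*0 + 5))) = (2*(-8))*(48 + 1/((-3 + 13) + (5*0 + 5))) = -16*(48 + 1/(10 + (0 + 5))) = -16*(48 + 1/(10 + 5)) = -16*(48 + 1/15) = -16*721/15 = -11536/15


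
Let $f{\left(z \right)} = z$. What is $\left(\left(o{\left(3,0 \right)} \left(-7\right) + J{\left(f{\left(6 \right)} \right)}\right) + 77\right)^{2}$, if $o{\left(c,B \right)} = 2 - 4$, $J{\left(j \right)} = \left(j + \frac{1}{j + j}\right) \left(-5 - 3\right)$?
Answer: $\frac{16129}{9} \approx 1792.1$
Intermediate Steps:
$J{\left(j \right)} = - 8 j - \frac{4}{j}$ ($J{\left(j \right)} = \left(j + \frac{1}{2 j}\right) \left(-8\right) = - 8 j - \frac{4}{j}$)
$o{\left(c,B \right)} = -2$
$\left(\left(o{\left(3,0 \right)} \left(-7\right) + J{\left(f{\left(6 \right)} \right)}\right) + 77\right)^{2} = \left(\left(\left(-2\right) \left(-7\right) - \left(48 + \frac{4}{6}\right)\right) + 77\right)^{2} = \left(\left(14 - \frac{146}{3}\right) + 77\right)^{2} = \left(- \frac{104}{3} + 77\right)^{2} = \left(\frac{127}{3}\right)^{2} = \frac{16129}{9}$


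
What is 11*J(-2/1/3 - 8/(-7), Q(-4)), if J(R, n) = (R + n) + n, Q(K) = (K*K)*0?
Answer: 110/21 ≈ 5.2381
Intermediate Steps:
Q(K) = 0 (Q(K) = K²*0 = 0)
J(R, n) = R + 2*n
11*J(-2/1/3 - 8/(-7), Q(-4)) = 11*((-2/1/3 - 8/(-7)) + 2*0) = 11*((-2*1*(⅓) - 8*(-⅐)) + 0) = 11*((-2*⅓ + 8/7) + 0) = 11*((-⅔ + 8/7) + 0) = 11*(10/21 + 0) = 11*(10/21) = 110/21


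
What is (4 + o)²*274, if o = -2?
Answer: 1096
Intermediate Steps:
(4 + o)²*274 = (4 - 2)²*274 = 2²*274 = 4*274 = 1096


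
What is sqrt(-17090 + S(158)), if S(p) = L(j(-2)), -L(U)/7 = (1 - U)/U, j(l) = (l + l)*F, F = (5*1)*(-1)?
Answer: 3*I*sqrt(189815)/10 ≈ 130.7*I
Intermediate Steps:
F = -5 (F = 5*(-1) = -5)
j(l) = -10*l (j(l) = (l + l)*(-5) = (2*l)*(-5) = -10*l)
L(U) = -7*(1 - U)/U
S(p) = 133/20 (S(p) = 7 - 7/((-10*(-2))) = 7 - 7/20 = 133/20)
sqrt(-17090 + S(158)) = sqrt(-17090 + 133/20) = sqrt(-341667/20) = 3*I*sqrt(189815)/10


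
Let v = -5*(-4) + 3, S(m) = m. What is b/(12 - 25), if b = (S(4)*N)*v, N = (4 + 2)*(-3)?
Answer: 1656/13 ≈ 127.38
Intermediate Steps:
N = -18 (N = 6*(-3) = -18)
v = 23 (v = 20 + 3 = 23)
b = -1656 (b = (4*(-18))*23 = -72*23 = -1656)
b/(12 - 25) = -1656/(12 - 25) = -1656/(-13) = -1656*(-1/13) = 1656/13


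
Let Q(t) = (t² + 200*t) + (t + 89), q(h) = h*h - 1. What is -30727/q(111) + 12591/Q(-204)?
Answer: 133581493/8636320 ≈ 15.467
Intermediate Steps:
q(h) = -1 + h² (q(h) = h² - 1 = -1 + h²)
Q(t) = 89 + t² + 201*t (Q(t) = (t² + 200*t) + (89 + t) = 89 + t² + 201*t)
-30727/q(111) + 12591/Q(-204) = -30727/(-1 + 111²) + 12591/(89 + (-204)² + 201*(-204)) = -30727/(-1 + 12321) + 12591/(89 + 41616 - 41004) = -30727/12320 + 12591/701 = 133581493/8636320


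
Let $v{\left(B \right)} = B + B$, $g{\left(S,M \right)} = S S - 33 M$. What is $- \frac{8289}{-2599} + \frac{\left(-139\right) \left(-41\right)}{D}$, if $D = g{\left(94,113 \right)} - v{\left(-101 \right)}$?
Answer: $\frac{58818002}{13798091} \approx 4.2628$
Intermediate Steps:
$g{\left(S,M \right)} = S^{2} - 33 M$
$v{\left(B \right)} = 2 B$
$D = 5309$ ($D = \left(94^{2} - 3729\right) - 2 \left(-101\right) = \left(8836 - 3729\right) - -202 = 5107 + 202 = 5309$)
$- \frac{8289}{-2599} + \frac{\left(-139\right) \left(-41\right)}{D} = - \frac{8289}{-2599} + \frac{\left(-139\right) \left(-41\right)}{5309} = \left(-8289\right) \left(- \frac{1}{2599}\right) + 5699 \cdot \frac{1}{5309} = \frac{8289}{2599} + \frac{5699}{5309} = \frac{58818002}{13798091}$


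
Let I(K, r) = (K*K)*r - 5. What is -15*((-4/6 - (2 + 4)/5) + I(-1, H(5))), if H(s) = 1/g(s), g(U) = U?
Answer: 100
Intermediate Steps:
H(s) = 1/s
I(K, r) = -5 + r*K² (I(K, r) = K²*r - 5 = r*K² - 5 = -5 + r*K²)
-15*((-4/6 - (2 + 4)/5) + I(-1, H(5))) = -15*((-4/6 - (2 + 4)/5) + (-5 + (-1)²/5)) = -15*((-4*⅙ - 1*6*(⅕)) + (-5 + (⅕)*1)) = -15*((-⅔ - 6*⅕) + (-5 + ⅕)) = -15*((-⅔ - 6/5) - 24/5) = -15*(-28/15 - 24/5) = -15*(-20/3) = 100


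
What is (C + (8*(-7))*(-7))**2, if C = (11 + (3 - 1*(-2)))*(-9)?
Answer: 61504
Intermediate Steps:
C = -144 (C = (11 + (3 + 2))*(-9) = (11 + 5)*(-9) = 16*(-9) = -144)
(C + (8*(-7))*(-7))**2 = (-144 + (8*(-7))*(-7))**2 = (-144 - 56*(-7))**2 = (-144 + 392)**2 = 248**2 = 61504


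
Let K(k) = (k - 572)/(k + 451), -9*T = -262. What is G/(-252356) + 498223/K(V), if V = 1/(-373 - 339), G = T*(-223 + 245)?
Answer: -30279859567436006/77081824755 ≈ -3.9283e+5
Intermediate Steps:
T = 262/9 (T = -⅑*(-262) = 262/9 ≈ 29.111)
G = 5764/9 (G = 262*(-223 + 245)/9 = (262/9)*22 = 5764/9 ≈ 640.44)
V = -1/712 (V = 1/(-712) = -1/712 ≈ -0.0014045)
K(k) = (-572 + k)/(451 + k)
G/(-252356) + 498223/K(V) = (5764/9)/(-252356) + 498223/(((-572 - 1/712)/(451 - 1/712))) = (5764/9)*(-1/252356) + 498223/((-407265/712/(321111/712))) = -1441/567801 + 498223/(((712/321111)*(-407265/712))) = -1441/567801 + 498223/(-135755/107037) = -1441/567801 + 498223*(-107037/135755) = -1441/567801 - 53328295251/135755 = -30279859567436006/77081824755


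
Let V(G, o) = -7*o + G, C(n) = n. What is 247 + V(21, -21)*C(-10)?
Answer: -1433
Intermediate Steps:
V(G, o) = G - 7*o
247 + V(21, -21)*C(-10) = 247 + (21 - 7*(-21))*(-10) = 247 + (21 + 147)*(-10) = 247 + 168*(-10) = 247 - 1680 = -1433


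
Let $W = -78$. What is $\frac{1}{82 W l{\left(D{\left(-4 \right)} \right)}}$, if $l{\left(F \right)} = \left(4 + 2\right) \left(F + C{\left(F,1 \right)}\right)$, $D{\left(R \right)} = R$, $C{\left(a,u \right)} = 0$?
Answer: $\frac{1}{153504} \approx 6.5145 \cdot 10^{-6}$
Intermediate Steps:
$l{\left(F \right)} = 6 F$ ($l{\left(F \right)} = \left(4 + 2\right) \left(F + 0\right) = 6 F$)
$\frac{1}{82 W l{\left(D{\left(-4 \right)} \right)}} = \frac{1}{82 \left(-78\right) 6 \left(-4\right)} = \frac{1}{\left(-6396\right) \left(-24\right)} = \frac{1}{153504}$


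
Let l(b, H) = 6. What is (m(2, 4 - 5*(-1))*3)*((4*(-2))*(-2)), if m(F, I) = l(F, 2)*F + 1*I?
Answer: 1008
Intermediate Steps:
m(F, I) = I + 6*F (m(F, I) = 6*F + 1*I = 6*F + I = I + 6*F)
(m(2, 4 - 5*(-1))*3)*((4*(-2))*(-2)) = (((4 - 5*(-1)) + 6*2)*3)*((4*(-2))*(-2)) = (((4 + 5) + 12)*3)*(-8*(-2)) = ((9 + 12)*3)*16 = (21*3)*16 = 63*16 = 1008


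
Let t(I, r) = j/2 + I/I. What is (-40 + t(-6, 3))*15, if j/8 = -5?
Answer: -885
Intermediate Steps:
j = -40 (j = 8*(-5) = -40)
t(I, r) = -19 (t(I, r) = -40/2 + I/I = -40*½ + 1 = -20 + 1 = -19)
(-40 + t(-6, 3))*15 = (-40 - 19)*15 = -59*15 = -885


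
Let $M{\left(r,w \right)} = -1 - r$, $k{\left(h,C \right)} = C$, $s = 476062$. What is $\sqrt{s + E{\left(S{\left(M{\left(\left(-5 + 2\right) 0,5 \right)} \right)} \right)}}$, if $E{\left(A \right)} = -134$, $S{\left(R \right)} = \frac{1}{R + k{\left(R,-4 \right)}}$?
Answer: $2 \sqrt{118982} \approx 689.88$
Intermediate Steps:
$S{\left(R \right)} = \frac{1}{-4 + R}$ ($S{\left(R \right)} = \frac{1}{R - 4} = \frac{1}{-4 + R}$)
$\sqrt{s + E{\left(S{\left(M{\left(\left(-5 + 2\right) 0,5 \right)} \right)} \right)}} = \sqrt{476062 - 134} = \sqrt{475928} = 2 \sqrt{118982}$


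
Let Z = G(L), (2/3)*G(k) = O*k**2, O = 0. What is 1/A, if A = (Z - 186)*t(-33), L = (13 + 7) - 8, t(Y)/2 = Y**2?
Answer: -1/405108 ≈ -2.4685e-6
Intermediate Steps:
t(Y) = 2*Y**2
L = 12 (L = 20 - 8 = 12)
G(k) = 0 (G(k) = 3*(0*k**2)/2 = (3/2)*0 = 0)
Z = 0
A = -405108 (A = (0 - 186)*(2*(-33)**2) = -372*1089 = -186*2178 = -405108)
1/A = 1/(-405108) = -1/405108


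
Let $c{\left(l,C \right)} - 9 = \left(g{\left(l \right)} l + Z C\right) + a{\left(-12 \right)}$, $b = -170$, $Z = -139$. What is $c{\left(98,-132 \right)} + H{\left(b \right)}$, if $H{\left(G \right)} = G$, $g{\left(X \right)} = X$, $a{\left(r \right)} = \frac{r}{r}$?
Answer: $27792$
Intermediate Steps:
$a{\left(r \right)} = 1$
$c{\left(l,C \right)} = 10 + l^{2} - 139 C$ ($c{\left(l,C \right)} = 9 - \left(-1 + 139 C - l l\right) = 9 - \left(-1 - l^{2} + 139 C\right) = 9 + \left(1 + l^{2} - 139 C\right) = 10 + l^{2} - 139 C$)
$c{\left(98,-132 \right)} + H{\left(b \right)} = \left(10 + 98^{2} - -18348\right) - 170 = \left(10 + 9604 + 18348\right) - 170 = 27962 - 170 = 27792$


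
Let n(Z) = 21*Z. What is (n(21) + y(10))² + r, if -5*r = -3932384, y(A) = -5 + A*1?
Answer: 4926964/5 ≈ 9.8539e+5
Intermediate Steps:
y(A) = -5 + A
r = 3932384/5 (r = -⅕*(-3932384) = 3932384/5 ≈ 7.8648e+5)
(n(21) + y(10))² + r = (21*21 + (-5 + 10))² + 3932384/5 = (441 + 5)² + 3932384/5 = 446² + 3932384/5 = 198916 + 3932384/5 = 4926964/5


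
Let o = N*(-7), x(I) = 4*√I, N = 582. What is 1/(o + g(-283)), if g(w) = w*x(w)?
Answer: I/(2*(-2037*I + 566*√283)) ≈ -1.0743e-5 + 5.0214e-5*I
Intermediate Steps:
g(w) = 4*w^(3/2) (g(w) = w*(4*√w) = 4*w^(3/2))
o = -4074 (o = 582*(-7) = -4074)
1/(o + g(-283)) = 1/(-4074 + 4*(-283)^(3/2)) = 1/(-4074 + 4*(-283*I*√283)) = 1/(-4074 - 1132*I*√283)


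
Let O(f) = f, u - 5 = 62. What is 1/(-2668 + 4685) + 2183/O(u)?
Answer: 4403178/135139 ≈ 32.583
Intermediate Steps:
u = 67 (u = 5 + 62 = 67)
1/(-2668 + 4685) + 2183/O(u) = 1/(-2668 + 4685) + 2183/67 = 1/2017 + 2183*(1/67) = 1/2017 + 2183/67 = 4403178/135139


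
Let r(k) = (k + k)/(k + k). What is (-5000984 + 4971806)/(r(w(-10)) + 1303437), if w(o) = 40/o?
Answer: -14589/651719 ≈ -0.022385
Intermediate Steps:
r(k) = 1 (r(k) = (2*k)/((2*k)) = (2*k)*(1/(2*k)) = 1)
(-5000984 + 4971806)/(r(w(-10)) + 1303437) = (-5000984 + 4971806)/(1 + 1303437) = -29178/1303438 = -29178*1/1303438 = -14589/651719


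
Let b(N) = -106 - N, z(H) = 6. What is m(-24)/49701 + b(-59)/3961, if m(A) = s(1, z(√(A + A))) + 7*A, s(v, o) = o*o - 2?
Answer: -2866721/196865661 ≈ -0.014562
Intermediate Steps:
s(v, o) = -2 + o² (s(v, o) = o² - 2 = -2 + o²)
m(A) = 34 + 7*A (m(A) = (-2 + 6²) + 7*A = (-2 + 36) + 7*A = 34 + 7*A)
m(-24)/49701 + b(-59)/3961 = (34 + 7*(-24))/49701 + (-106 - 1*(-59))/3961 = (34 - 168)*(1/49701) + (-106 + 59)*(1/3961) = -134*1/49701 - 47*1/3961 = -134/49701 - 47/3961 = -2866721/196865661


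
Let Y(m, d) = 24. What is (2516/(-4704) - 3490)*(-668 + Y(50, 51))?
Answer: 94411987/42 ≈ 2.2479e+6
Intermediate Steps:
(2516/(-4704) - 3490)*(-668 + Y(50, 51)) = (2516/(-4704) - 3490)*(-668 + 24) = (2516*(-1/4704) - 3490)*(-644) = (-629/1176 - 3490)*(-644) = -4104869/1176*(-644) = 94411987/42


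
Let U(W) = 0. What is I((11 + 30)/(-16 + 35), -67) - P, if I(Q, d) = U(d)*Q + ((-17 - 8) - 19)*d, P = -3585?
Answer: 6533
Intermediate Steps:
I(Q, d) = -44*d (I(Q, d) = 0*Q + ((-17 - 8) - 19)*d = 0 + (-25 - 19)*d = 0 - 44*d = -44*d)
I((11 + 30)/(-16 + 35), -67) - P = -44*(-67) - 1*(-3585) = 2948 + 3585 = 6533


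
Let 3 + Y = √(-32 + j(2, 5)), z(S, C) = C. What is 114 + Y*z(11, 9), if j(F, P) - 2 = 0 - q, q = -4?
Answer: 87 + 9*I*√26 ≈ 87.0 + 45.891*I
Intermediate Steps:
j(F, P) = 6 (j(F, P) = 2 + (0 - 1*(-4)) = 2 + (0 + 4) = 2 + 4 = 6)
Y = -3 + I*√26 (Y = -3 + √(-32 + 6) = -3 + √(-26) = -3 + I*√26 ≈ -3.0 + 5.099*I)
114 + Y*z(11, 9) = 114 + (-3 + I*√26)*9 = 114 + (-27 + 9*I*√26) = 87 + 9*I*√26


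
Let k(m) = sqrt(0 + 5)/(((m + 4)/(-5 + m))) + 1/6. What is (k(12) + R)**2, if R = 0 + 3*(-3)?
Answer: 181981/2304 - 371*sqrt(5)/48 ≈ 61.702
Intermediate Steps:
k(m) = 1/6 + sqrt(5)*(-5 + m)/(4 + m) (k(m) = sqrt(5)/(((4 + m)/(-5 + m))) + 1*(1/6) = sqrt(5)/(((4 + m)/(-5 + m))) + 1/6 = sqrt(5)*((-5 + m)/(4 + m)) + 1/6 = sqrt(5)*(-5 + m)/(4 + m) + 1/6 = 1/6 + sqrt(5)*(-5 + m)/(4 + m))
R = -9 (R = 0 - 9 = -9)
(k(12) + R)**2 = ((4 + 12 - 30*sqrt(5) + 6*12*sqrt(5))/(6*(4 + 12)) - 9)**2 = ((1/6)*(4 + 12 - 30*sqrt(5) + 72*sqrt(5))/16 - 9)**2 = ((1/6)*(1/16)*(16 + 42*sqrt(5)) - 9)**2 = ((1/6 + 7*sqrt(5)/16) - 9)**2 = (-53/6 + 7*sqrt(5)/16)**2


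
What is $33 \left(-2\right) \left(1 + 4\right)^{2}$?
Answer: $-1650$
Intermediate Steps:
$33 \left(-2\right) \left(1 + 4\right)^{2} = - 66 \cdot 5^{2} = \left(-66\right) 25 = -1650$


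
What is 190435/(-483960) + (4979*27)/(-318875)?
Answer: -25157031061/30864549000 ≈ -0.81508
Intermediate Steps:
190435/(-483960) + (4979*27)/(-318875) = 190435*(-1/483960) + 134433*(-1/318875) = -38087/96792 - 134433/318875 = -25157031061/30864549000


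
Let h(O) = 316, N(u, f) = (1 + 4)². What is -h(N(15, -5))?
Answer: -316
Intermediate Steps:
N(u, f) = 25 (N(u, f) = 5² = 25)
-h(N(15, -5)) = -1*316 = -316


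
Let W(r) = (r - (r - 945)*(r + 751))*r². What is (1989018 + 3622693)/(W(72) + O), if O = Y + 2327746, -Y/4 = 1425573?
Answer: 5611711/3721593838 ≈ 0.0015079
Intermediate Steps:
Y = -5702292 (Y = -4*1425573 = -5702292)
W(r) = r²*(r - (-945 + r)*(751 + r)) (W(r) = (r - (-945 + r)*(751 + r))*r² = r²*(r - (-945 + r)*(751 + r)))
O = -3374546 (O = -5702292 + 2327746 = -3374546)
(1989018 + 3622693)/(W(72) + O) = (1989018 + 3622693)/(72²*(709695 - 1*72² + 195*72) - 3374546) = 5611711/(5184*(709695 - 1*5184 + 14040) - 3374546) = 5611711/(5184*(709695 - 5184 + 14040) - 3374546) = 5611711/(5184*718551 - 3374546) = 5611711/(3724968384 - 3374546) = 5611711/3721593838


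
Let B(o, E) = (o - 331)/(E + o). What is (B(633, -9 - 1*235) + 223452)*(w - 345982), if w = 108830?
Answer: -20613994125760/389 ≈ -5.2992e+10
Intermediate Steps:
B(o, E) = (-331 + o)/(E + o)
(B(633, -9 - 1*235) + 223452)*(w - 345982) = ((-331 + 633)/((-9 - 1*235) + 633) + 223452)*(108830 - 345982) = (302/((-9 - 235) + 633) + 223452)*(-237152) = (302/(-244 + 633) + 223452)*(-237152) = (302/389 + 223452)*(-237152) = (86923130/389)*(-237152) = -20613994125760/389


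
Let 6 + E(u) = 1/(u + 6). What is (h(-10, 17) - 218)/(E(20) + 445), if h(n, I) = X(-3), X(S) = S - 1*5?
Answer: -5876/11415 ≈ -0.51476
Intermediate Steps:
E(u) = -6 + 1/(6 + u) (E(u) = -6 + 1/(u + 6) = -6 + 1/(6 + u))
X(S) = -5 + S (X(S) = S - 5 = -5 + S)
h(n, I) = -8 (h(n, I) = -5 - 3 = -8)
(h(-10, 17) - 218)/(E(20) + 445) = (-8 - 218)/((-35 - 6*20)/(6 + 20) + 445) = -226/((-35 - 120)/26 + 445) = -226/((1/26)*(-155) + 445) = -226/(-155/26 + 445) = -226/11415/26 = -226*26/11415 = -5876/11415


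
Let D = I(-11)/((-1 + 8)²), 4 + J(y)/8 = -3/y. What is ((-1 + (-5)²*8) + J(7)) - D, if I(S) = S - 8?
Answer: 8034/49 ≈ 163.96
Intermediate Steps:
I(S) = -8 + S
J(y) = -32 - 24/y (J(y) = -32 + 8*(-3/y) = -32 - 24/y)
D = -19/49 (D = (-8 - 11)/((-1 + 8)²) = -19/(7²) = -19/49 ≈ -0.38775)
((-1 + (-5)²*8) + J(7)) - D = ((-1 + (-5)²*8) + (-32 - 24/7)) - 1*(-19/49) = ((-1 + 25*8) + (-32 - 24*⅐)) + 19/49 = ((-1 + 200) + (-32 - 24/7)) + 19/49 = (199 - 248/7) + 19/49 = 1145/7 + 19/49 = 8034/49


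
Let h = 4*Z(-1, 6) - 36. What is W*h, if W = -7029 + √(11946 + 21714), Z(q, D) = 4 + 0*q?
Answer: 140580 - 120*√935 ≈ 1.3691e+5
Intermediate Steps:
Z(q, D) = 4 (Z(q, D) = 4 + 0 = 4)
W = -7029 + 6*√935 (W = -7029 + √33660 = -7029 + 6*√935 ≈ -6845.5)
h = -20 (h = 4*4 - 36 = 16 - 36 = -20)
W*h = (-7029 + 6*√935)*(-20) = 140580 - 120*√935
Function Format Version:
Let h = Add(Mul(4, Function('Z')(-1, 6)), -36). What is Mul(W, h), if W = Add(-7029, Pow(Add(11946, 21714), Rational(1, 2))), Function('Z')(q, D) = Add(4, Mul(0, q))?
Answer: Add(140580, Mul(-120, Pow(935, Rational(1, 2)))) ≈ 1.3691e+5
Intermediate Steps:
Function('Z')(q, D) = 4 (Function('Z')(q, D) = Add(4, 0) = 4)
W = Add(-7029, Mul(6, Pow(935, Rational(1, 2)))) (W = Add(-7029, Pow(33660, Rational(1, 2))) = Add(-7029, Mul(6, Pow(935, Rational(1, 2)))) ≈ -6845.5)
h = -20 (h = Add(Mul(4, 4), -36) = Add(16, -36) = -20)
Mul(W, h) = Mul(Add(-7029, Mul(6, Pow(935, Rational(1, 2)))), -20) = Add(140580, Mul(-120, Pow(935, Rational(1, 2))))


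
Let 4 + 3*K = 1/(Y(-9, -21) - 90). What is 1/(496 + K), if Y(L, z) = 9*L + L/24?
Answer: 4113/2034556 ≈ 0.0020216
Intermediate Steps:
Y(L, z) = 217*L/24 (Y(L, z) = 9*L + L*(1/24) = 9*L + L/24 = 217*L/24)
K = -5492/4113 (K = -4/3 + 1/(3*((217/24)*(-9) - 90)) = -4/3 + 1/(3*(-651/8 - 90)) = -4/3 + 1/(3*(-1371/8)) = -4/3 + (⅓)*(-8/1371) = -4/3 - 8/4113 = -5492/4113 ≈ -1.3353)
1/(496 + K) = 1/(496 - 5492/4113) = 1/(2034556/4113) = 4113/2034556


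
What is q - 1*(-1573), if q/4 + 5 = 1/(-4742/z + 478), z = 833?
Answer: 152750807/98358 ≈ 1553.0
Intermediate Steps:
q = -1966327/98358 (q = -20 + 4/(-4742/833 + 478) = -20 + 4/(393432/833) = -20 + 4*(833/393432) = -20 + 833/98358 = -1966327/98358 ≈ -19.992)
q - 1*(-1573) = -1966327/98358 - 1*(-1573) = -1966327/98358 + 1573 = 152750807/98358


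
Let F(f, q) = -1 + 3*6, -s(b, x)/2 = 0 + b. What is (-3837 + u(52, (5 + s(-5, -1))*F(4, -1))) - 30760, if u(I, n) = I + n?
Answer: -34290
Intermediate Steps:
s(b, x) = -2*b (s(b, x) = -2*(0 + b) = -2*b)
F(f, q) = 17 (F(f, q) = -1 + 18 = 17)
(-3837 + u(52, (5 + s(-5, -1))*F(4, -1))) - 30760 = (-3837 + (52 + (5 - 2*(-5))*17)) - 30760 = (-3837 + (52 + (5 + 10)*17)) - 30760 = (-3837 + (52 + 15*17)) - 30760 = (-3837 + (52 + 255)) - 30760 = (-3837 + 307) - 30760 = -3530 - 30760 = -34290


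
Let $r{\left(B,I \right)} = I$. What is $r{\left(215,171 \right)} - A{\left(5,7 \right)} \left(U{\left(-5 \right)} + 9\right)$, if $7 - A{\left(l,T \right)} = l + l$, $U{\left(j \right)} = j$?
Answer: $183$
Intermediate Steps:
$A{\left(l,T \right)} = 7 - 2 l$ ($A{\left(l,T \right)} = 7 - \left(l + l\right) = 7 - 2 l$)
$r{\left(215,171 \right)} - A{\left(5,7 \right)} \left(U{\left(-5 \right)} + 9\right) = 171 - \left(7 - 10\right) \left(-5 + 9\right) = 171 - \left(7 - 10\right) 4 = 171 - \left(-3\right) 4 = 171 - -12 = 171 + 12 = 183$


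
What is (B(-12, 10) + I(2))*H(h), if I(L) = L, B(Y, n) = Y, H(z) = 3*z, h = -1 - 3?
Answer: 120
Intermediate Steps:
h = -4
(B(-12, 10) + I(2))*H(h) = (-12 + 2)*(3*(-4)) = -10*(-12) = 120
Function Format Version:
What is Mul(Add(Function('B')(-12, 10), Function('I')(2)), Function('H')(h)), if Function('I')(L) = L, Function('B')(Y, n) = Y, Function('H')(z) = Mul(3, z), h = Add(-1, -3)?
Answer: 120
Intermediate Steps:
h = -4
Mul(Add(Function('B')(-12, 10), Function('I')(2)), Function('H')(h)) = Mul(Add(-12, 2), Mul(3, -4)) = Mul(-10, -12) = 120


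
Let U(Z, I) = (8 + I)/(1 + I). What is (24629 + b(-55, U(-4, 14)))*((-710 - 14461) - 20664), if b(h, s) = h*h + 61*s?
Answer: -994187128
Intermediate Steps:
U(Z, I) = (8 + I)/(1 + I)
b(h, s) = h² + 61*s
(24629 + b(-55, U(-4, 14)))*((-710 - 14461) - 20664) = (24629 + ((-55)² + 61*((8 + 14)/(1 + 14))))*((-710 - 14461) - 20664) = (24629 + (3025 + 61*(22/15)))*(-15171 - 20664) = (24629 + (3025 + 61*((1/15)*22)))*(-35835) = (24629 + (3025 + 61*(22/15)))*(-35835) = (24629 + (3025 + 1342/15))*(-35835) = (24629 + 46717/15)*(-35835) = (416152/15)*(-35835) = -994187128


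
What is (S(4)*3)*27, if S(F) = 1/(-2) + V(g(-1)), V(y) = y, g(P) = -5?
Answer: -891/2 ≈ -445.50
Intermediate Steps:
S(F) = -11/2 (S(F) = 1/(-2) - 5 = 1*(-1/2) - 5 = -1/2 - 5 = -11/2)
(S(4)*3)*27 = -11/2*3*27 = -33/2*27 = -891/2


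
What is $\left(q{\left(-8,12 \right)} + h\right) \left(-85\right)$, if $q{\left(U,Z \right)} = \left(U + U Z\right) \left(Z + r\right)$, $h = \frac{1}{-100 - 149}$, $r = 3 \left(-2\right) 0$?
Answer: $\frac{26414005}{249} \approx 1.0608 \cdot 10^{5}$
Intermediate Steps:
$r = 0$ ($r = \left(-6\right) 0 = 0$)
$h = - \frac{1}{249}$ ($h = \frac{1}{-249} = - \frac{1}{249} \approx -0.0040161$)
$q{\left(U,Z \right)} = Z \left(U + U Z\right)$ ($q{\left(U,Z \right)} = \left(U + U Z\right) \left(Z + 0\right) = \left(U + U Z\right) Z = Z \left(U + U Z\right)$)
$\left(q{\left(-8,12 \right)} + h\right) \left(-85\right) = \left(\left(-8\right) 12 \left(1 + 12\right) - \frac{1}{249}\right) \left(-85\right) = \left(\left(-8\right) 12 \cdot 13 - \frac{1}{249}\right) \left(-85\right) = \left(-1248 - \frac{1}{249}\right) \left(-85\right) = \left(- \frac{310753}{249}\right) \left(-85\right) = \frac{26414005}{249}$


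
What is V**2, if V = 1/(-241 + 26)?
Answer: 1/46225 ≈ 2.1633e-5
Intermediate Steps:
V = -1/215 (V = 1/(-215) = -1/215 ≈ -0.0046512)
V**2 = (-1/215)**2 = 1/46225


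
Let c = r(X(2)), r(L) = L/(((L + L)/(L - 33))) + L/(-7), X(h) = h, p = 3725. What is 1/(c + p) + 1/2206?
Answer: 82813/114555374 ≈ 0.00072291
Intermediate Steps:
r(L) = -33/2 + 5*L/14 (r(L) = L/(((2*L)/(-33 + L))) + L*(-⅐) = L/((2*L/(-33 + L))) - L/7 = L*((-33 + L)/(2*L)) - L/7 = (-33/2 + L/2) - L/7 = -33/2 + 5*L/14)
c = -221/14 (c = -33/2 + (5/14)*2 = -33/2 + 5/7 = -221/14 ≈ -15.786)
1/(c + p) + 1/2206 = 1/(-221/14 + 3725) + 1/2206 = 1/(51929/14) + 1/2206 = 14/51929 + 1/2206 = 82813/114555374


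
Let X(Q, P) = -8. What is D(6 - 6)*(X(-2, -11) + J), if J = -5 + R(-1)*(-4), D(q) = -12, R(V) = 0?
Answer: 156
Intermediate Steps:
J = -5 (J = -5 + 0*(-4) = -5 + 0 = -5)
D(6 - 6)*(X(-2, -11) + J) = -12*(-8 - 5) = -12*(-13) = 156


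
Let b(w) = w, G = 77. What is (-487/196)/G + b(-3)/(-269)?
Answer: -85727/4059748 ≈ -0.021116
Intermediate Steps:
(-487/196)/G + b(-3)/(-269) = -487/196/77 - 3/(-269) = -487*1/196*(1/77) - 3*(-1/269) = -487/196*1/77 + 3/269 = -487/15092 + 3/269 = -85727/4059748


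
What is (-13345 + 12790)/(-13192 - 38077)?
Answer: 555/51269 ≈ 0.010825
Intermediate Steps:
(-13345 + 12790)/(-13192 - 38077) = -555/(-51269) = -555*(-1/51269) = 555/51269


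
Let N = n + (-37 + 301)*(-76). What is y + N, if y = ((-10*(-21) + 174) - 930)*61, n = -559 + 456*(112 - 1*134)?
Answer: -63961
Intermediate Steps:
n = -10591 (n = -559 + 456*(112 - 134) = -559 + 456*(-22) = -559 - 10032 = -10591)
y = -33306 (y = ((210 + 174) - 930)*61 = (384 - 930)*61 = -546*61 = -33306)
N = -30655 (N = -10591 + (-37 + 301)*(-76) = -10591 + 264*(-76) = -10591 - 20064 = -30655)
y + N = -33306 - 30655 = -63961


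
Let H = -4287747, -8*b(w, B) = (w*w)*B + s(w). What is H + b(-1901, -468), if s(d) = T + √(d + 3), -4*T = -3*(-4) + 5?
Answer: 6627827585/32 - I*√1898/8 ≈ 2.0712e+8 - 5.4458*I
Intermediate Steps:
T = -17/4 (T = -(-3*(-4) + 5)/4 = -(12 + 5)/4 = -¼*17 = -17/4 ≈ -4.2500)
s(d) = -17/4 + √(3 + d) (s(d) = -17/4 + √(d + 3) = -17/4 + √(3 + d))
b(w, B) = 17/32 - √(3 + w)/8 - B*w²/8 (b(w, B) = -((w*w)*B + (-17/4 + √(3 + w)))/8 = -(w²*B + (-17/4 + √(3 + w)))/8 = -(B*w² + (-17/4 + √(3 + w)))/8 = -(-17/4 + √(3 + w) + B*w²)/8 = 17/32 - √(3 + w)/8 - B*w²/8)
H + b(-1901, -468) = -4287747 + (17/32 - √(3 - 1901)/8 - ⅛*(-468)*(-1901)²) = -4287747 + (17/32 - I*√1898/8 - ⅛*(-468)*3613801) = -4287747 + (17/32 - I*√1898/8 + 422814717/2) = -4287747 + (6765035489/32 - I*√1898/8) = 6627827585/32 - I*√1898/8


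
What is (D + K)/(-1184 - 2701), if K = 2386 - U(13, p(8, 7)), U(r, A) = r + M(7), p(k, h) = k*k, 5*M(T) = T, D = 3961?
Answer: -31663/19425 ≈ -1.6300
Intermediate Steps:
M(T) = T/5
p(k, h) = k²
U(r, A) = 7/5 + r (U(r, A) = r + (⅕)*7 = r + 7/5 = 7/5 + r)
K = 11858/5 (K = 2386 - (7/5 + 13) = 2386 - 1*72/5 = 2386 - 72/5 = 11858/5 ≈ 2371.6)
(D + K)/(-1184 - 2701) = (3961 + 11858/5)/(-1184 - 2701) = (31663/5)/(-3885) = (31663/5)*(-1/3885) = -31663/19425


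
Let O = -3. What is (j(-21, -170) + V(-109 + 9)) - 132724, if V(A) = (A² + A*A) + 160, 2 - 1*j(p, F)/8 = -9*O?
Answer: -112764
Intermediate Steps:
j(p, F) = -200 (j(p, F) = 16 - (-72)*(-3) = 16 - 8*27 = 16 - 216 = -200)
V(A) = 160 + 2*A² (V(A) = (A² + A²) + 160 = 2*A² + 160 = 160 + 2*A²)
(j(-21, -170) + V(-109 + 9)) - 132724 = (-200 + (160 + 2*(-109 + 9)²)) - 132724 = (-200 + (160 + 2*(-100)²)) - 132724 = (-200 + (160 + 2*10000)) - 132724 = (-200 + (160 + 20000)) - 132724 = (-200 + 20160) - 132724 = 19960 - 132724 = -112764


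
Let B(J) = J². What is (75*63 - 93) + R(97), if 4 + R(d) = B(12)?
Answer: 4772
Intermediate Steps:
R(d) = 140 (R(d) = -4 + 12² = -4 + 144 = 140)
(75*63 - 93) + R(97) = (75*63 - 93) + 140 = (4725 - 93) + 140 = 4632 + 140 = 4772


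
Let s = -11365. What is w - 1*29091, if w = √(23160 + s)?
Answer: -29091 + √11795 ≈ -28982.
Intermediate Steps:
w = √11795 (w = √(23160 - 11365) = √11795 ≈ 108.60)
w - 1*29091 = √11795 - 1*29091 = √11795 - 29091 = -29091 + √11795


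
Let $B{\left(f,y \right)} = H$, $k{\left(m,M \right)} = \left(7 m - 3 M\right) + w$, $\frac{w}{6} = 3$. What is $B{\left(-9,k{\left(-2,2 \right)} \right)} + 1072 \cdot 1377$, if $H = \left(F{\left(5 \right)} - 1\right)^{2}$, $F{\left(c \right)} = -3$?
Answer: $1476160$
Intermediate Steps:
$w = 18$ ($w = 6 \cdot 3 = 18$)
$H = 16$ ($H = \left(-3 - 1\right)^{2} = \left(-4\right)^{2} = 16$)
$k{\left(m,M \right)} = 18 - 3 M + 7 m$ ($k{\left(m,M \right)} = \left(7 m - 3 M\right) + 18 = \left(- 3 M + 7 m\right) + 18 = 18 - 3 M + 7 m$)
$B{\left(f,y \right)} = 16$
$B{\left(-9,k{\left(-2,2 \right)} \right)} + 1072 \cdot 1377 = 16 + 1072 \cdot 1377 = 16 + 1476144 = 1476160$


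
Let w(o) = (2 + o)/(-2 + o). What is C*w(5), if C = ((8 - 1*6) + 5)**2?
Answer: 343/3 ≈ 114.33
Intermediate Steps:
w(o) = (2 + o)/(-2 + o)
C = 49 (C = ((8 - 6) + 5)**2 = (2 + 5)**2 = 7**2 = 49)
C*w(5) = 49*((2 + 5)/(-2 + 5)) = 49*(7/3) = 343/3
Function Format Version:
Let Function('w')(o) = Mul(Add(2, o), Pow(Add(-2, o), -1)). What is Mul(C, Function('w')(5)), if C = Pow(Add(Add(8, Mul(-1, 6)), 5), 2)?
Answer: Rational(343, 3) ≈ 114.33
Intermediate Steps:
Function('w')(o) = Mul(Pow(Add(-2, o), -1), Add(2, o))
C = 49 (C = Pow(Add(Add(8, -6), 5), 2) = Pow(Add(2, 5), 2) = Pow(7, 2) = 49)
Mul(C, Function('w')(5)) = Mul(49, Mul(Pow(Add(-2, 5), -1), Add(2, 5))) = Mul(49, Mul(Pow(3, -1), 7)) = Mul(49, Mul(Rational(1, 3), 7)) = Mul(49, Rational(7, 3)) = Rational(343, 3)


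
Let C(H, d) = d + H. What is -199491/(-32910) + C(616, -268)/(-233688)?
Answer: 323661112/53407445 ≈ 6.0602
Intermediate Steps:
C(H, d) = H + d
-199491/(-32910) + C(616, -268)/(-233688) = -199491/(-32910) + (616 - 268)/(-233688) = -199491*(-1/32910) + 348*(-1/233688) = 66497/10970 - 29/19474 = 323661112/53407445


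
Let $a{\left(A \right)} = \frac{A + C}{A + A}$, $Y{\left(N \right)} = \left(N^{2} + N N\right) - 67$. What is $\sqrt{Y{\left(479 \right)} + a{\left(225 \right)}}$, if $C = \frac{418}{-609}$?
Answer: $\frac{\sqrt{153149355800826}}{18270} \approx 677.36$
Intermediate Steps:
$C = - \frac{418}{609}$ ($C = 418 \left(- \frac{1}{609}\right) = - \frac{418}{609} \approx -0.68637$)
$Y{\left(N \right)} = -67 + 2 N^{2}$ ($Y{\left(N \right)} = \left(N^{2} + N^{2}\right) - 67 = 2 N^{2} - 67 = -67 + 2 N^{2}$)
$a{\left(A \right)} = \frac{- \frac{418}{609} + A}{2 A}$ ($a{\left(A \right)} = \frac{A - \frac{418}{609}}{A + A} = \frac{- \frac{418}{609} + A}{2 A}$)
$\sqrt{Y{\left(479 \right)} + a{\left(225 \right)}} = \sqrt{\left(-67 + 2 \cdot 479^{2}\right) + \frac{-418 + 609 \cdot 225}{1218 \cdot 225}} = \sqrt{\left(-67 + 2 \cdot 229441\right) + \frac{1}{1218} \cdot \frac{1}{225} \left(-418 + 137025\right)} = \sqrt{\left(-67 + 458882\right) + \frac{1}{1218} \cdot \frac{1}{225} \cdot 136607} = \sqrt{458815 + \frac{136607}{274050}} = \sqrt{\frac{125738387357}{274050}} = \frac{\sqrt{153149355800826}}{18270}$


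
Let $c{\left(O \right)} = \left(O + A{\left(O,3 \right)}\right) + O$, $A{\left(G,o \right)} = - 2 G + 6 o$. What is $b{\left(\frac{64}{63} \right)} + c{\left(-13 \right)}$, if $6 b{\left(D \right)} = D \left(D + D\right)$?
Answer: $\frac{218422}{11907} \approx 18.344$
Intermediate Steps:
$b{\left(D \right)} = \frac{D^{2}}{3}$ ($b{\left(D \right)} = \frac{D \left(D + D\right)}{6} = \frac{D 2 D}{6} = \frac{2 D^{2}}{6} = \frac{D^{2}}{3}$)
$c{\left(O \right)} = 18$ ($c{\left(O \right)} = \left(O - \left(-18 + 2 O\right)\right) + O = \left(18 - O\right) + O = 18$)
$b{\left(\frac{64}{63} \right)} + c{\left(-13 \right)} = \frac{\left(\frac{64}{63}\right)^{2}}{3} + 18 = \frac{1}{3} \cdot \frac{4096}{3969} + 18 = \frac{4096}{11907} + 18 = \frac{218422}{11907}$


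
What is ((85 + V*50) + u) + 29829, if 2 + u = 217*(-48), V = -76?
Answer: 15696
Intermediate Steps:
u = -10418 (u = -2 + 217*(-48) = -2 - 10416 = -10418)
((85 + V*50) + u) + 29829 = ((85 - 76*50) - 10418) + 29829 = ((85 - 3800) - 10418) + 29829 = (-3715 - 10418) + 29829 = -14133 + 29829 = 15696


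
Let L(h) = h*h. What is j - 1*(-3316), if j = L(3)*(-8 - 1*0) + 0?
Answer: 3244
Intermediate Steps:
L(h) = h²
j = -72 (j = 3²*(-8 - 1*0) + 0 = 9*(-8 + 0) + 0 = 9*(-8) + 0 = -72 + 0 = -72)
j - 1*(-3316) = -72 - 1*(-3316) = -72 + 3316 = 3244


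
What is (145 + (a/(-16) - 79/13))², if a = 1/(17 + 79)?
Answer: 7695092644009/398721024 ≈ 19299.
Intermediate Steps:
a = 1/96 ≈ 0.010417
(145 + (a/(-16) - 79/13))² = (145 + ((1/96)/(-16) - 79/13))² = (145 + ((1/96)*(-1/16) - 79*1/13))² = (145 + (-1/1536 - 79/13))² = (145 - 121357/19968)² = (2774003/19968)² = 7695092644009/398721024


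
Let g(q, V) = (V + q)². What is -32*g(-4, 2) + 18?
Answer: -110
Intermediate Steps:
-32*g(-4, 2) + 18 = -32*(2 - 4)² + 18 = -32*(-2)² + 18 = -32*4 + 18 = -128 + 18 = -110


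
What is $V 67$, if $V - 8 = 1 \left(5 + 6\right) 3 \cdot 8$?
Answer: $18224$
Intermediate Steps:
$V = 272$ ($V = 8 + 1 \left(5 + 6\right) 3 \cdot 8 = 8 + 1 \cdot 11 \cdot 3 \cdot 8 = 8 + 11 \cdot 3 \cdot 8 = 8 + 33 \cdot 8 = 8 + 264 = 272$)
$V 67 = 272 \cdot 67 = 18224$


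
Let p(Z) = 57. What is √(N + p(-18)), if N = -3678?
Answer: I*√3621 ≈ 60.175*I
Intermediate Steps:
√(N + p(-18)) = √(-3678 + 57) = √(-3621) = I*√3621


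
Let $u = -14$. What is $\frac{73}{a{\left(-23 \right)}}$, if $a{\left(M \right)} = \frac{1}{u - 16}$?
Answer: $-2190$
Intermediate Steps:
$a{\left(M \right)} = - \frac{1}{30}$ ($a{\left(M \right)} = \frac{1}{-14 - 16} = \frac{1}{-30} = - \frac{1}{30}$)
$\frac{73}{a{\left(-23 \right)}} = \frac{73}{- \frac{1}{30}} = 73 \left(-30\right) = -2190$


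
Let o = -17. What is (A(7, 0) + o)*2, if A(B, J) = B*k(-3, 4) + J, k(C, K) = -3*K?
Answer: -202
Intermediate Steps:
A(B, J) = J - 12*B (A(B, J) = B*(-3*4) + J = B*(-12) + J = -12*B + J = J - 12*B)
(A(7, 0) + o)*2 = ((0 - 12*7) - 17)*2 = ((0 - 84) - 17)*2 = (-84 - 17)*2 = -101*2 = -202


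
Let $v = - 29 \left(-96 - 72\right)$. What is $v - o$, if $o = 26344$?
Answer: $-21472$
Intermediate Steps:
$v = 4872$ ($v = \left(-29\right) \left(-168\right) = 4872$)
$v - o = 4872 - 26344 = -21472$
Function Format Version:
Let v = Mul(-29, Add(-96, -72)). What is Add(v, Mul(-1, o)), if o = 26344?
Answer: -21472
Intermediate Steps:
v = 4872 (v = Mul(-29, -168) = 4872)
Add(v, Mul(-1, o)) = Add(4872, Mul(-1, 26344)) = Add(4872, -26344) = -21472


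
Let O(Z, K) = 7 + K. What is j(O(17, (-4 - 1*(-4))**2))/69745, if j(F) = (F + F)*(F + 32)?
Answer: 42/5365 ≈ 0.0078285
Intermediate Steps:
j(F) = 2*F*(32 + F) (j(F) = (2*F)*(32 + F) = 2*F*(32 + F))
j(O(17, (-4 - 1*(-4))**2))/69745 = (2*(7 + (-4 - 1*(-4))**2)*(32 + (7 + (-4 - 1*(-4))**2)))/69745 = (2*(7 + (-4 + 4)**2)*(32 + (7 + (-4 + 4)**2)))*(1/69745) = (2*(7 + 0**2)*(32 + (7 + 0**2)))*(1/69745) = (2*(7 + 0)*(32 + (7 + 0)))*(1/69745) = (2*7*(32 + 7))*(1/69745) = (2*7*39)*(1/69745) = 546*(1/69745) = 42/5365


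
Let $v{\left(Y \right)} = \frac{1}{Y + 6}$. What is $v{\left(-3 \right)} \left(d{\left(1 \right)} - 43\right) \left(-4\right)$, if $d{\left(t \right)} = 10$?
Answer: $44$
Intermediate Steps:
$v{\left(Y \right)} = \frac{1}{6 + Y}$
$v{\left(-3 \right)} \left(d{\left(1 \right)} - 43\right) \left(-4\right) = \frac{\left(10 - 43\right) \left(-4\right)}{6 - 3} = \frac{\left(-33\right) \left(-4\right)}{3} = \frac{1}{3} \cdot 132 = 44$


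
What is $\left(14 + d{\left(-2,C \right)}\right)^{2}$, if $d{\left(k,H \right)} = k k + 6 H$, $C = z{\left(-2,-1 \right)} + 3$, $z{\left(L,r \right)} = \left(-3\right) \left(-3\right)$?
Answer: $8100$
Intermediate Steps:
$z{\left(L,r \right)} = 9$
$C = 12$ ($C = 9 + 3 = 12$)
$d{\left(k,H \right)} = k^{2} + 6 H$
$\left(14 + d{\left(-2,C \right)}\right)^{2} = \left(14 + \left(\left(-2\right)^{2} + 6 \cdot 12\right)\right)^{2} = \left(14 + \left(4 + 72\right)\right)^{2} = \left(14 + 76\right)^{2} = 90^{2} = 8100$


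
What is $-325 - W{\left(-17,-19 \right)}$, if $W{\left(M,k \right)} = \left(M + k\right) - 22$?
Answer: $-267$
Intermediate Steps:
$W{\left(M,k \right)} = -22 + M + k$
$-325 - W{\left(-17,-19 \right)} = -325 - \left(-22 - 17 - 19\right) = -325 - -58 = -325 + 58 = -267$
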